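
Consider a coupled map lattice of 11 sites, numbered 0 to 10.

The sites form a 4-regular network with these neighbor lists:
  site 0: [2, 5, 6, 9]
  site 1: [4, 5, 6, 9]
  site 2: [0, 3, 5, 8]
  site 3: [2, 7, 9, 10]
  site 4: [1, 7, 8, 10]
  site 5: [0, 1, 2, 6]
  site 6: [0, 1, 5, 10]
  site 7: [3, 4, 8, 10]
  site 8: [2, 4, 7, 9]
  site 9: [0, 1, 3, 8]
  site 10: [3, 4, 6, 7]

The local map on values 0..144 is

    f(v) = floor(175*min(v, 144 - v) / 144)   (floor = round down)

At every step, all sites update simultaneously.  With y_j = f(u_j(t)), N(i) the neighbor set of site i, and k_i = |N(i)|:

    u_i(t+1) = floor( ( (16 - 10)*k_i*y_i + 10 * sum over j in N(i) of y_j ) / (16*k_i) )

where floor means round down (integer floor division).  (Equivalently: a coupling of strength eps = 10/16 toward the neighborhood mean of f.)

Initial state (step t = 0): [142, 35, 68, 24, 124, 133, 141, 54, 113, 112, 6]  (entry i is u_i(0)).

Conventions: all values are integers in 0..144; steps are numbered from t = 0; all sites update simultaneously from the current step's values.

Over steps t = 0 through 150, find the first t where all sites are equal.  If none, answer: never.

Answer: 12
Key observation: Synchronization is absorbing here: once all sites are equal they stay equal, and step 12 is the first all-equal step.

Derivation:
t=0: [142, 35, 68, 24, 124, 133, 141, 54, 113, 112, 6]  (not all equal)
t=1: [22, 27, 43, 40, 32, 25, 11, 39, 46, 31, 21]  (not all equal)
t=2: [30, 30, 44, 43, 39, 30, 22, 43, 47, 39, 32]  (not all equal)
t=3: [38, 37, 48, 49, 46, 37, 32, 49, 52, 45, 41]  (not all equal)
t=4: [47, 46, 54, 56, 54, 45, 42, 57, 58, 53, 51]  (not all equal)
t=5: [57, 57, 63, 65, 64, 55, 54, 67, 67, 63, 62]  (not all equal)
t=6: [70, 70, 74, 77, 76, 68, 67, 78, 78, 74, 75]  (not all equal)
t=7: [83, 83, 83, 82, 82, 83, 82, 80, 81, 83, 81]  (not all equal)
t=8: [74, 74, 74, 75, 75, 74, 74, 76, 75, 74, 75]  (not all equal)
t=9: [85, 84, 84, 83, 83, 85, 84, 82, 83, 84, 83]  (not all equal)
t=10: [71, 72, 72, 73, 73, 71, 72, 74, 73, 72, 73]  (not all equal)
t=11: [86, 86, 86, 86, 86, 86, 86, 85, 86, 86, 86]  (not all equal)
t=12: [70, 70, 70, 70, 70, 70, 70, 70, 70, 70, 70]  (all equal)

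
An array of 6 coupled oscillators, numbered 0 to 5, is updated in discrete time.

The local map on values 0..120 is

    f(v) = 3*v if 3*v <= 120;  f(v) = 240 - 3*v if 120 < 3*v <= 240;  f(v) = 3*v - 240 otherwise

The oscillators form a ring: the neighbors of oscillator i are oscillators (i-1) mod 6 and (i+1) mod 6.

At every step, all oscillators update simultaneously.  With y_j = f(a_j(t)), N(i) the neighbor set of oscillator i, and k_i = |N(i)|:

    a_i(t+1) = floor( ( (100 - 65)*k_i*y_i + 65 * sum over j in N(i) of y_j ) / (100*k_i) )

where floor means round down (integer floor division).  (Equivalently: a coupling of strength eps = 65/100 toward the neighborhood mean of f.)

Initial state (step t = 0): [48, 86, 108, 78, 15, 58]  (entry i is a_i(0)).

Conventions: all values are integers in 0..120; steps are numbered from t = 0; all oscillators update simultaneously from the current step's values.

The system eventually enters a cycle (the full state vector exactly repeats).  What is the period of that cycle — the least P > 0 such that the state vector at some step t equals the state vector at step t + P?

Simulating step by step:
t=0: [48, 86, 108, 78, 15, 58]
t=1: [60, 64, 37, 44, 39, 68]
t=2: [48, 72, 89, 111, 87, 70]
t=3: [51, 48, 47, 48, 47, 48]
t=4: [92, 94, 97, 97, 97, 94]
t=5: [39, 42, 48, 51, 48, 42]
t=6: [115, 109, 98, 92, 98, 109]
t=7: [93, 82, 58, 47, 58, 82]
t=8: [17, 36, 57, 77, 57, 36]
t=9: [88, 76, 62, 48, 62, 76]
t=10: [16, 29, 54, 68, 54, 29]
t=11: [73, 71, 67, 63, 67, 71]
t=12: [24, 28, 39, 43, 39, 28]
t=13: [79, 90, 104, 114, 104, 90]
t=14: [20, 34, 68, 82, 68, 34]
t=15: [87, 66, 47, 25, 47, 66]
t=16: [34, 53, 72, 90, 72, 53]
t=17: [88, 69, 44, 26, 44, 69]
t=18: [29, 54, 73, 97, 73, 54]
t=19: [81, 62, 49, 31, 49, 62]
t=20: [36, 50, 80, 93, 80, 50]
t=21: [96, 66, 41, 13, 41, 66]
t=22: [44, 68, 67, 89, 67, 68]
t=23: [61, 60, 34, 34, 34, 60]
t=24: [58, 72, 88, 102, 88, 72]
t=25: [38, 37, 37, 38, 37, 37]
t=26: [112, 111, 111, 112, 111, 111]
t=27: [94, 93, 93, 94, 93, 93]
t=28: [40, 39, 39, 40, 39, 39]
t=29: [118, 117, 117, 118, 117, 117]
t=30: [112, 111, 111, 112, 111, 111]

Answer: 4
Key observation: The state at step 26, [112, 111, 111, 112, 111, 111], reappears at step 30 — and no state repeats earlier — so the cycle the system enters has period 4.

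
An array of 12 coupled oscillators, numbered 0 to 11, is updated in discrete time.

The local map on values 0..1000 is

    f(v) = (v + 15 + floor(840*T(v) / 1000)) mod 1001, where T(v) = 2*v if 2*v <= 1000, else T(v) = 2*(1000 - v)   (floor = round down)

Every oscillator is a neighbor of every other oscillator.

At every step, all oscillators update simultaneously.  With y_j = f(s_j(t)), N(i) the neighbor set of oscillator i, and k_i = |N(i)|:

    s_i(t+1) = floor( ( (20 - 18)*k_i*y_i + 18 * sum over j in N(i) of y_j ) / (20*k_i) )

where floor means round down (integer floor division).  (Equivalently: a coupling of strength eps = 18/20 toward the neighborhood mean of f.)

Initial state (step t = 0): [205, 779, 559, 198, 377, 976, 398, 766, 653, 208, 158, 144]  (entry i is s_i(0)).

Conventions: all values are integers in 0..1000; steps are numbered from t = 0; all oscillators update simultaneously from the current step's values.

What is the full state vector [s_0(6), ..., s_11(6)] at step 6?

Answer: [266, 266, 266, 266, 266, 266, 266, 266, 266, 266, 266, 266]

Derivation:
t=0: [205, 779, 559, 198, 377, 976, 398, 766, 653, 208, 158, 144]
t=1: [300, 293, 296, 300, 291, 291, 292, 293, 295, 301, 298, 297]
t=2: [806, 806, 806, 806, 806, 806, 806, 806, 806, 806, 806, 806]
t=3: [145, 145, 145, 145, 145, 145, 145, 145, 145, 145, 145, 145]
t=4: [403, 403, 403, 403, 403, 403, 403, 403, 403, 403, 403, 403]
t=5: [94, 94, 94, 94, 94, 94, 94, 94, 94, 94, 94, 94]
t=6: [266, 266, 266, 266, 266, 266, 266, 266, 266, 266, 266, 266]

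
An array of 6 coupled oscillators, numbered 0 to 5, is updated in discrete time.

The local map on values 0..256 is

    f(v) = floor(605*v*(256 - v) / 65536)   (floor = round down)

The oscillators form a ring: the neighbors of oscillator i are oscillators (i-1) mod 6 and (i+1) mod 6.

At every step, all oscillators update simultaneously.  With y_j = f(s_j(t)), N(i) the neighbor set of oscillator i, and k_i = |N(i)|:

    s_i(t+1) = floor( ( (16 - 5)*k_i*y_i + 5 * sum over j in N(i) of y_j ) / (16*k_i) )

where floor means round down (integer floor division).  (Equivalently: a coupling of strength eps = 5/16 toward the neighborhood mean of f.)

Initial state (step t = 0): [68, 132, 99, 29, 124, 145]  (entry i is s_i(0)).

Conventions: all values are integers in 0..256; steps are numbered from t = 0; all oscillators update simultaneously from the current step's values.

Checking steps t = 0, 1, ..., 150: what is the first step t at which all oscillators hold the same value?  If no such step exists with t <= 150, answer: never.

Answer: 5
Key observation: Synchronization is absorbing here: once all oscillators are equal they stay equal, and step 5 is the first all-equal step.

Derivation:
t=0: [68, 132, 99, 29, 124, 145]  (not all equal)
t=1: [127, 144, 131, 87, 136, 143]  (not all equal)
t=2: [150, 148, 148, 139, 147, 149]  (not all equal)
t=3: [146, 146, 147, 149, 147, 146]  (not all equal)
t=4: [148, 147, 147, 147, 147, 147]  (not all equal)
t=5: [147, 147, 147, 147, 147, 147]  (all equal)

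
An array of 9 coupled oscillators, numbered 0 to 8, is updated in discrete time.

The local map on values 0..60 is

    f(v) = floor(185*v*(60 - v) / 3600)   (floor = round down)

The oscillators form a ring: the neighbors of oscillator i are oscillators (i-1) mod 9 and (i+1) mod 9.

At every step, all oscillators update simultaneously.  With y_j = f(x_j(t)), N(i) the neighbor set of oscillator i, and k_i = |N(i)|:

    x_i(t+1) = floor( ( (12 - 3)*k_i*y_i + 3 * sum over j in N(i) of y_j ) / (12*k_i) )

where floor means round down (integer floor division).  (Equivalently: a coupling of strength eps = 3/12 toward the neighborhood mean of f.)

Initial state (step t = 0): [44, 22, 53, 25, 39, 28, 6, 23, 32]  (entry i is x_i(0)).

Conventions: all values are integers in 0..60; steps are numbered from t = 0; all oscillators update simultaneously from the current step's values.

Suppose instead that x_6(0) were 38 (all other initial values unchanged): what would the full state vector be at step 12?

Simulating step by step:
t=0: [44, 22, 53, 25, 39, 28, 38, 23, 32]
t=1: [38, 38, 25, 40, 42, 45, 42, 43, 44]
t=2: [41, 42, 43, 41, 37, 35, 37, 37, 36]
t=3: [40, 38, 37, 40, 42, 43, 43, 43, 43]
t=4: [40, 42, 42, 40, 38, 37, 37, 37, 37]
t=5: [40, 38, 38, 40, 42, 42, 43, 43, 42]
t=6: [40, 41, 41, 40, 38, 37, 37, 37, 38]
t=7: [41, 40, 40, 41, 42, 42, 43, 42, 42]
t=8: [39, 40, 40, 39, 38, 37, 37, 37, 38]
t=9: [41, 41, 41, 41, 42, 42, 43, 42, 42]
t=10: [39, 40, 40, 39, 38, 37, 37, 37, 38]
t=11: [41, 41, 41, 41, 42, 42, 43, 42, 42]
t=12: [39, 40, 40, 39, 38, 37, 37, 37, 38]

Answer: [39, 40, 40, 39, 38, 37, 37, 37, 38]
Key observation: This trace re-runs the system from the modified initial state.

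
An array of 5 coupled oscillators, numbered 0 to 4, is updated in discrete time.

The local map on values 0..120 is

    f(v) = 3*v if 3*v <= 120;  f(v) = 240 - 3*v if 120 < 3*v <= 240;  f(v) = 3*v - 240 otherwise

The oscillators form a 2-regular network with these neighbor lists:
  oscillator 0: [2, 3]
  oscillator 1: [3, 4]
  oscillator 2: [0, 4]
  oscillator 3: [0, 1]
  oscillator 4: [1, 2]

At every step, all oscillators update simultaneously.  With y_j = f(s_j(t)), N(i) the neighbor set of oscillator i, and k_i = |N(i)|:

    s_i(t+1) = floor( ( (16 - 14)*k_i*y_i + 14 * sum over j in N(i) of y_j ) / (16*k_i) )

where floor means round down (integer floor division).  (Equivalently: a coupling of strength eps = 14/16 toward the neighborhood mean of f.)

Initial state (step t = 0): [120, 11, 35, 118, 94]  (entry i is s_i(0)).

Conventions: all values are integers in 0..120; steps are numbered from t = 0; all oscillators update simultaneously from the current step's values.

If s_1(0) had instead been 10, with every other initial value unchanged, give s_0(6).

Answer: s_0(6) = 54
Key observation: This trace re-runs the system from the modified initial state.

Derivation:
t=0: [120, 10, 35, 118, 94]
t=1: [110, 72, 84, 79, 64]
t=2: [17, 25, 61, 50, 21]
t=3: [70, 76, 57, 66, 65]
t=4: [52, 39, 41, 23, 41]
t=5: [91, 96, 102, 96, 117]
t=6: [54, 75, 71, 41, 63]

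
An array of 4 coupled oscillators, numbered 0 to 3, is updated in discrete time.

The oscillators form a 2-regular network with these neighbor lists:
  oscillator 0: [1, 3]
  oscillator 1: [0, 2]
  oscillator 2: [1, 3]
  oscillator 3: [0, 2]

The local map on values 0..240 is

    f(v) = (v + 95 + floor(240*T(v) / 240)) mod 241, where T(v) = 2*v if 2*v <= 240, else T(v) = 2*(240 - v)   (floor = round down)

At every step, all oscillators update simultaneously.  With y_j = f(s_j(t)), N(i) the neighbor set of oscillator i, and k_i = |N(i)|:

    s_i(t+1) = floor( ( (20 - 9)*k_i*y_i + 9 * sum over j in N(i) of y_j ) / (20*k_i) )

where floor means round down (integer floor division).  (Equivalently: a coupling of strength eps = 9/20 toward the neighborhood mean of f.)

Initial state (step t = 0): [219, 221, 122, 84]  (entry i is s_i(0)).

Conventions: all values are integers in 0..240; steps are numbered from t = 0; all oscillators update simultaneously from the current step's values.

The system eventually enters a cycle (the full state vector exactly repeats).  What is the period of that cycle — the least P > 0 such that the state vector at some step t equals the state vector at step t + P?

Answer: 2
Key observation: The state at step 7, [144, 144, 144, 144], reappears at step 9 — and no state repeats earlier — so the cycle the system enters has period 2.

Derivation:
t=0: [219, 221, 122, 84]
t=1: [112, 135, 165, 131]
t=2: [194, 190, 183, 192]
t=3: [141, 144, 147, 143]
t=4: [191, 190, 188, 190]
t=5: [143, 144, 145, 144]
t=6: [190, 190, 189, 190]
t=7: [144, 144, 144, 144]
t=8: [190, 190, 190, 190]
t=9: [144, 144, 144, 144]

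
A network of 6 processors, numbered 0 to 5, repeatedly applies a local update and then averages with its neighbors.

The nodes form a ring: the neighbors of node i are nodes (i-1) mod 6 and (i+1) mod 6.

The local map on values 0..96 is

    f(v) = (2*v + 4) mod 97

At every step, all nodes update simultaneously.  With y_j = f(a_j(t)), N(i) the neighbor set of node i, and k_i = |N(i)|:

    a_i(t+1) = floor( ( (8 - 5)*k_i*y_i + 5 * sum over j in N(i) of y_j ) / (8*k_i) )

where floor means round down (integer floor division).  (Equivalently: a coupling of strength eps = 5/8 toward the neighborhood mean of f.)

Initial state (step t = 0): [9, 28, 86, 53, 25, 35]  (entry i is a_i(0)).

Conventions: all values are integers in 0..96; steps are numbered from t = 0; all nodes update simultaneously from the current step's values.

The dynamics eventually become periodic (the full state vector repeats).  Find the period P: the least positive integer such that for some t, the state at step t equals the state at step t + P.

Answer: 2
Key observation: The state at step 86, [93, 94, 93, 94, 93, 94], reappears at step 88 — and no state repeats earlier — so the cycle the system enters has period 2.

Derivation:
t=0: [9, 28, 86, 53, 25, 35]
t=1: [50, 54, 52, 46, 47, 51]
t=2: [10, 11, 38, 39, 33, 5]
t=3: [21, 42, 63, 77, 56, 34]
t=4: [67, 57, 58, 39, 48, 47]
t=5: [22, 27, 40, 38, 27, 14]
t=6: [46, 63, 74, 74, 56, 45]
t=7: [75, 59, 48, 43, 53, 71]
t=8: [44, 28, 37, 38, 48, 40]
t=9: [79, 75, 73, 55, 52, 61]
t=10: [51, 58, 43, 26, 18, 34]
t=11: [33, 39, 58, 61, 55, 42]
t=12: [79, 59, 43, 23, 42, 60]
t=13: [40, 57, 57, 74, 57, 57]
t=14: [44, 40, 31, 33, 31, 40]
t=15: [87, 80, 72, 67, 72, 80]
t=16: [72, 66, 52, 47, 52, 66]
t=17: [43, 34, 16, 7, 16, 34]
t=18: [78, 66, 41, 29, 41, 66]
t=19: [48, 61, 63, 77, 63, 61]
t=20: [19, 22, 40, 43, 40, 22]
t=21: [45, 57, 74, 86, 74, 57]
t=22: [48, 54, 51, 64, 51, 54]
t=23: [10, 9, 19, 18, 19, 9]
t=24: [22, 28, 35, 41, 35, 28]
t=25: [55, 60, 73, 78, 73, 60]
t=26: [23, 32, 48, 56, 48, 32]
t=27: [61, 42, 28, 9, 28, 42]
t=28: [65, 60, 56, 45, 56, 60]
t=29: [30, 27, 44, 47, 44, 27]
t=30: [60, 70, 52, 57, 52, 70]
t=31: [39, 29, 25, 14, 25, 29]
t=32: [69, 65, 49, 45, 49, 65]
t=33: [40, 29, 42, 38, 42, 29]
t=34: [70, 77, 77, 85, 77, 77]
t=35: [55, 56, 66, 67, 66, 56]
t=36: [18, 24, 33, 39, 33, 24]
t=37: [47, 53, 68, 74, 68, 53]
t=38: [8, 18, 37, 47, 37, 18]
t=39: [32, 45, 42, 49, 42, 45]
t=40: [84, 84, 63, 56, 63, 84]
t=41: [75, 61, 41, 27, 41, 61]
t=42: [39, 55, 59, 75, 59, 55]
t=43: [41, 39, 32, 37, 32, 39]
t=44: [83, 78, 75, 71, 75, 78]
t=45: [66, 64, 56, 54, 56, 64]
t=46: [36, 31, 22, 17, 22, 31]
t=47: [69, 63, 50, 44, 50, 63]
t=48: [37, 28, 41, 38, 41, 28]
t=49: [66, 73, 76, 83, 76, 73]
t=50: [47, 50, 61, 64, 61, 50]
t=51: [4, 12, 24, 31, 24, 12]
t=52: [22, 30, 48, 57, 48, 30]
t=53: [58, 39, 27, 9, 27, 39]
t=54: [59, 56, 54, 44, 54, 56]
t=55: [21, 19, 40, 43, 40, 19]
t=56: [43, 56, 72, 86, 72, 56]
t=57: [45, 51, 49, 61, 49, 51]
t=58: [40, 34, 13, 14, 13, 34]
t=59: [76, 62, 43, 30, 43, 62]
t=60: [41, 58, 63, 80, 63, 58]
t=61: [46, 45, 40, 45, 40, 45]
t=62: [94, 91, 90, 87, 90, 91]
t=63: [91, 90, 85, 84, 85, 90]
t=64: [87, 84, 79, 76, 79, 84]
t=65: [77, 73, 66, 62, 66, 73]
t=66: [56, 51, 40, 36, 40, 51]
t=67: [12, 35, 58, 81, 58, 35]
t=68: [56, 43, 53, 40, 53, 43]
t=69: [63, 43, 59, 39, 59, 43]
t=70: [68, 51, 63, 46, 63, 51]
t=71: [21, 27, 45, 56, 45, 27]
t=72: [53, 65, 59, 65, 59, 65]
t=73: [28, 25, 32, 29, 32, 25]
t=74: [56, 60, 61, 65, 61, 60]
t=75: [24, 25, 30, 32, 30, 25]
t=76: [53, 56, 62, 65, 62, 56]
t=77: [16, 20, 29, 33, 29, 20]
t=78: [41, 47, 58, 65, 58, 47]
t=79: [32, 34, 20, 28, 20, 34]
t=80: [70, 62, 57, 50, 57, 62]
t=81: [37, 32, 19, 15, 19, 32]
t=82: [71, 63, 47, 39, 47, 63]
t=83: [39, 28, 36, 31, 36, 28]
t=84: [68, 71, 67, 72, 67, 71]
t=85: [46, 44, 46, 44, 46, 44]
t=86: [93, 94, 93, 94, 93, 94]
t=87: [94, 93, 94, 93, 94, 93]
t=88: [93, 94, 93, 94, 93, 94]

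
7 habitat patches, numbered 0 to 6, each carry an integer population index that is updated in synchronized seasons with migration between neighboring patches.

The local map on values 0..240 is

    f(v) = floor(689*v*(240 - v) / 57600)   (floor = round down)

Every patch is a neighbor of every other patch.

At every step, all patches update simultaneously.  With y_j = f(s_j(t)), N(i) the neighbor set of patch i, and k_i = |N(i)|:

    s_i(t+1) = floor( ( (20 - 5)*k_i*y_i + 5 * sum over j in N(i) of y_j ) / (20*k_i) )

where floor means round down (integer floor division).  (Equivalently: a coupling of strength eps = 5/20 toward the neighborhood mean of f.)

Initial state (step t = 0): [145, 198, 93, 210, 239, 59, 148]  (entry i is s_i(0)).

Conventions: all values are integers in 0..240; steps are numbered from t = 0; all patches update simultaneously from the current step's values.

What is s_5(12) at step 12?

Simulating step by step:
t=0: [145, 198, 93, 210, 239, 59, 148]
t=1: [149, 103, 148, 86, 34, 122, 147]
t=2: [159, 163, 159, 156, 103, 166, 159]
t=3: [154, 151, 154, 155, 164, 148, 154]
t=4: [157, 159, 157, 157, 151, 160, 157]
t=5: [155, 154, 155, 155, 158, 153, 155]
t=6: [157, 157, 157, 157, 154, 158, 157]
t=7: [155, 155, 155, 155, 157, 154, 155]
t=8: [156, 156, 156, 156, 155, 157, 156]
t=9: [156, 156, 156, 156, 156, 155, 156]
t=10: [156, 156, 156, 156, 156, 156, 156]
t=11: [156, 156, 156, 156, 156, 156, 156]
t=12: [156, 156, 156, 156, 156, 156, 156]

Answer: s_5(12) = 156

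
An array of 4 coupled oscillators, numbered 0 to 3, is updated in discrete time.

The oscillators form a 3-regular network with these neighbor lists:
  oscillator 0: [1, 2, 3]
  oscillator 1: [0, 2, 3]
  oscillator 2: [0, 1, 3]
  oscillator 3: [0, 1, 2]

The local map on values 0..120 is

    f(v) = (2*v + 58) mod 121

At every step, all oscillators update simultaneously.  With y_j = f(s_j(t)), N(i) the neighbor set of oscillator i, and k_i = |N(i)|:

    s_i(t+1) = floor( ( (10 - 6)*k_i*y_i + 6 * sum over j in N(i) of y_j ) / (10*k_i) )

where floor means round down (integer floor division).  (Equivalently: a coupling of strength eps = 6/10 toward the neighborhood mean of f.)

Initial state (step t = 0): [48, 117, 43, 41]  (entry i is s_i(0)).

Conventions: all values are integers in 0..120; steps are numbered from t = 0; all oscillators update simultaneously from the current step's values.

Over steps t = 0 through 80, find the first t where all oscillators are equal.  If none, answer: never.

Simulating step by step:
t=0: [48, 117, 43, 41]  (not all equal)
t=1: [31, 35, 29, 28]  (not all equal)
t=2: [95, 72, 94, 94]  (not all equal)
t=3: [20, 35, 19, 19]  (not all equal)
t=4: [79, 60, 78, 78]  (not all equal)
t=5: [86, 79, 86, 86]  (not all equal)
t=6: [106, 103, 106, 106]  (not all equal)
t=7: [26, 25, 26, 26]  (not all equal)
t=8: [109, 109, 109, 109]  (all equal)

Answer: 8
Key observation: Synchronization is absorbing here: once all oscillators are equal they stay equal, and step 8 is the first all-equal step.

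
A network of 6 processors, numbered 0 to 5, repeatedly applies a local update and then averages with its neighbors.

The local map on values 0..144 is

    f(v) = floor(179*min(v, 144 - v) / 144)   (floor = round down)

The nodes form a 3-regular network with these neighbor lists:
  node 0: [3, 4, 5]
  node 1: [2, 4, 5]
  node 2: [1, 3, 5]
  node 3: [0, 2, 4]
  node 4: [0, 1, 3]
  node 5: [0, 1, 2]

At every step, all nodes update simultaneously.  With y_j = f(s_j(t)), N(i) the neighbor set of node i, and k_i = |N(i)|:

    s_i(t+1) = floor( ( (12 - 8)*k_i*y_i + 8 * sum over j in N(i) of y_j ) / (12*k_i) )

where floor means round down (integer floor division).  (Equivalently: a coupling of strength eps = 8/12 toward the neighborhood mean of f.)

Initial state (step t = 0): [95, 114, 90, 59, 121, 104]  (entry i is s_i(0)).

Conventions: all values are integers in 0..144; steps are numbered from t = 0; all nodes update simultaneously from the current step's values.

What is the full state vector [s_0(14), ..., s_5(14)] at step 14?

Simulating step by step:
t=0: [95, 114, 90, 59, 121, 104]
t=1: [53, 44, 57, 58, 47, 52]
t=2: [64, 60, 65, 66, 61, 63]
t=3: [78, 76, 78, 79, 77, 77]
t=4: [82, 83, 82, 81, 82, 82]
t=5: [77, 76, 76, 77, 76, 76]
t=6: [83, 84, 83, 83, 83, 83]
t=7: [75, 74, 74, 75, 74, 74]
t=8: [85, 87, 86, 85, 86, 86]
t=9: [72, 71, 71, 72, 72, 71]
t=10: [88, 88, 88, 88, 88, 88]
t=11: [69, 69, 69, 69, 69, 69]
t=12: [85, 85, 85, 85, 85, 85]
t=13: [73, 73, 73, 73, 73, 73]
t=14: [88, 88, 88, 88, 88, 88]

Answer: [88, 88, 88, 88, 88, 88]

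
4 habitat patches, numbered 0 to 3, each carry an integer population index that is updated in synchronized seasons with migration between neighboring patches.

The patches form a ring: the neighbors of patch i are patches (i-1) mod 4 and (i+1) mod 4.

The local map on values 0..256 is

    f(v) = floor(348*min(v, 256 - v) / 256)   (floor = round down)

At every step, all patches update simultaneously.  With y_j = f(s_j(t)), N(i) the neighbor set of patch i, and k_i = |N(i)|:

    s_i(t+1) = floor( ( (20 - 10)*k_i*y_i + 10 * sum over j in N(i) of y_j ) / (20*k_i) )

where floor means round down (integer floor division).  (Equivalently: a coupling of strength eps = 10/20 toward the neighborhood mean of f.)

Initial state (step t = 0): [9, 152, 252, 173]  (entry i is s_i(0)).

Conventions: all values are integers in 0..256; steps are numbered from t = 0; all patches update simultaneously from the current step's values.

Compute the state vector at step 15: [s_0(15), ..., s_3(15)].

Simulating step by step:
t=0: [9, 152, 252, 173]
t=1: [69, 74, 65, 60]
t=2: [91, 95, 89, 85]
t=3: [122, 125, 121, 118]
t=4: [164, 166, 164, 162]
t=5: [124, 123, 124, 126]
t=6: [168, 167, 168, 169]
t=7: [119, 119, 119, 118]
t=8: [160, 161, 160, 160]
t=9: [129, 129, 129, 130]
t=10: [171, 172, 171, 171]
t=11: [114, 114, 114, 115]
t=12: [154, 154, 154, 155]
t=13: [137, 138, 137, 137]
t=14: [160, 160, 160, 161]
t=15: [129, 130, 129, 129]

Answer: [129, 130, 129, 129]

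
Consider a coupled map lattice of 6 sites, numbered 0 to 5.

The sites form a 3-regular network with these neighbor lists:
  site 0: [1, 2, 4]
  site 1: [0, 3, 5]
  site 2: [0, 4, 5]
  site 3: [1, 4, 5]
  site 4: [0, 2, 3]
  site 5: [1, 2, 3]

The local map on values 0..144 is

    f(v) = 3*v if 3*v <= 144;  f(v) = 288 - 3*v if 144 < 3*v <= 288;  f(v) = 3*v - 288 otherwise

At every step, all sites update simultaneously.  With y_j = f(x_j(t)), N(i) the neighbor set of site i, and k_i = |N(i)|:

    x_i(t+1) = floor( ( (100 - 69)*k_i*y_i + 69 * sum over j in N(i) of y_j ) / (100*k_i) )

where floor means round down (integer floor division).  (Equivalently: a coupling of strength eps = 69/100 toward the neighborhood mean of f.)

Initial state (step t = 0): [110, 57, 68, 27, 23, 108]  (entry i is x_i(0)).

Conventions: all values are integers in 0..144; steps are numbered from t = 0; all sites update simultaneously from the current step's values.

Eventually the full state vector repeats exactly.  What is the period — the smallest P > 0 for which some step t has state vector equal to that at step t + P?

Simulating step by step:
t=0: [110, 57, 68, 27, 23, 108]
t=1: [75, 72, 59, 76, 69, 76]
t=2: [80, 64, 81, 67, 78, 74]
t=3: [59, 75, 52, 76, 58, 72]
t=4: [105, 75, 109, 75, 105, 80]
t=5: [38, 51, 35, 51, 38, 52]
t=6: [116, 129, 115, 129, 116, 127]
t=7: [68, 88, 66, 88, 68, 87]
t=8: [71, 38, 72, 38, 71, 40]
t=9: [83, 106, 84, 106, 83, 106]
t=10: [36, 32, 36, 32, 36, 31]
t=11: [105, 98, 104, 98, 105, 97]
t=12: [21, 10, 20, 10, 21, 9]
t=13: [54, 36, 53, 36, 54, 35]
t=14: [122, 111, 122, 111, 122, 111]
t=15: [70, 52, 70, 52, 70, 52]
t=16: [90, 119, 90, 119, 90, 119]
t=17: [29, 57, 29, 57, 29, 57]
t=18: [93, 110, 93, 110, 93, 110]
t=19: [16, 34, 16, 34, 16, 34]
t=20: [60, 89, 60, 89, 60, 89]
t=21: [87, 41, 87, 41, 87, 41]
t=22: [49, 100, 49, 100, 49, 100]
t=23: [111, 41, 111, 41, 111, 41]
t=24: [62, 105, 62, 105, 62, 105]
t=25: [84, 44, 84, 44, 84, 44]
t=26: [58, 109, 58, 109, 58, 109]
t=27: [96, 56, 96, 56, 96, 56]
t=28: [27, 92, 27, 92, 27, 92]
t=29: [65, 27, 65, 27, 65, 27]
t=30: [90, 83, 90, 83, 90, 83]
t=31: [22, 34, 22, 34, 22, 34]
t=32: [74, 93, 74, 93, 74, 93]
t=33: [52, 22, 52, 22, 52, 22]
t=34: [116, 81, 116, 81, 116, 81]
t=35: [56, 48, 56, 48, 56, 48]
t=36: [125, 138, 125, 138, 125, 138]
t=37: [95, 117, 95, 117, 95, 117]
t=38: [16, 49, 16, 49, 16, 49]
t=39: [69, 119, 69, 119, 69, 119]
t=40: [78, 71, 78, 71, 78, 71]
t=41: [58, 70, 58, 70, 58, 70]
t=42: [105, 86, 105, 86, 105, 86]
t=43: [27, 29, 27, 29, 27, 29]
t=44: [82, 85, 82, 85, 82, 85]
t=45: [39, 35, 39, 35, 39, 35]
t=46: [114, 107, 114, 107, 114, 107]
t=47: [49, 37, 49, 37, 49, 37]
t=48: [134, 117, 134, 117, 134, 117]
t=49: [102, 74, 102, 74, 102, 74]
t=50: [29, 54, 29, 54, 29, 54]
t=51: [95, 117, 95, 117, 95, 117]

Answer: 14
Key observation: The state at step 37, [95, 117, 95, 117, 95, 117], reappears at step 51 — and no state repeats earlier — so the cycle the system enters has period 14.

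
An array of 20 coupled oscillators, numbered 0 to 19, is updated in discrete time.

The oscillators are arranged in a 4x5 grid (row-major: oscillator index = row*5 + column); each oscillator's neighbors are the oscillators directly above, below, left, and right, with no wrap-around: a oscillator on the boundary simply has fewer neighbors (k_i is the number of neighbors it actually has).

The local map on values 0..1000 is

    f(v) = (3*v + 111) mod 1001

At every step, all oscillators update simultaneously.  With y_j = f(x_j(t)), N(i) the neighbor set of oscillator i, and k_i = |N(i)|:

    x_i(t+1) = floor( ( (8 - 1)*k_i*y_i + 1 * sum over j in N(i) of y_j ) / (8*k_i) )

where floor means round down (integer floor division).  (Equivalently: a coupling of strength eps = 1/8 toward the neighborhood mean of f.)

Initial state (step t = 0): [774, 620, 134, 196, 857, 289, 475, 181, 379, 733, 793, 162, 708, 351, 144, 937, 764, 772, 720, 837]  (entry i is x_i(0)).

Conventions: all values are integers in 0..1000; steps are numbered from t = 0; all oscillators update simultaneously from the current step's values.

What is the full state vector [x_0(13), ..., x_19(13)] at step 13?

Simulating step by step:
t=0: [774, 620, 134, 196, 857, 289, 475, 181, 379, 733, 793, 162, 708, 351, 144, 937, 764, 772, 720, 837]
t=1: [498, 910, 545, 671, 657, 916, 568, 620, 273, 330, 530, 574, 261, 183, 520, 860, 431, 409, 285, 593]
t=2: [634, 824, 732, 179, 83, 838, 821, 954, 871, 157, 711, 815, 869, 685, 654, 671, 430, 389, 923, 880]
t=3: [84, 545, 358, 624, 391, 579, 585, 921, 705, 557, 265, 545, 687, 218, 124, 146, 389, 325, 817, 714]
t=4: [417, 710, 269, 888, 357, 830, 857, 808, 302, 724, 881, 721, 225, 714, 497, 554, 299, 116, 535, 284]
t=5: [368, 290, 867, 722, 224, 598, 646, 541, 71, 279, 726, 307, 735, 285, 588, 722, 68, 464, 695, 924]
t=6: [305, 898, 704, 316, 761, 813, 123, 684, 374, 912, 301, 57, 344, 898, 881, 278, 309, 473, 267, 837]
t=7: [106, 732, 235, 85, 399, 501, 476, 174, 261, 796, 85, 267, 179, 766, 752, 830, 105, 508, 879, 646]
t=8: [432, 341, 768, 404, 322, 591, 547, 644, 841, 500, 408, 859, 647, 439, 359, 573, 462, 630, 698, 110]
t=9: [418, 181, 382, 328, 124, 834, 711, 93, 596, 571, 392, 651, 111, 407, 225, 777, 538, 906, 255, 410]
t=10: [397, 608, 271, 150, 479, 571, 265, 398, 836, 810, 296, 107, 438, 383, 750, 448, 688, 808, 828, 401]
t=11: [373, 906, 883, 577, 547, 812, 870, 355, 591, 535, 945, 456, 418, 288, 360, 470, 210, 515, 564, 333]
t=12: [286, 794, 740, 835, 754, 555, 692, 238, 857, 701, 890, 504, 389, 923, 241, 560, 717, 652, 774, 157]
t=13: [927, 491, 368, 594, 376, 758, 246, 767, 674, 264, 772, 591, 317, 837, 799, 756, 289, 97, 440, 588]

Answer: [927, 491, 368, 594, 376, 758, 246, 767, 674, 264, 772, 591, 317, 837, 799, 756, 289, 97, 440, 588]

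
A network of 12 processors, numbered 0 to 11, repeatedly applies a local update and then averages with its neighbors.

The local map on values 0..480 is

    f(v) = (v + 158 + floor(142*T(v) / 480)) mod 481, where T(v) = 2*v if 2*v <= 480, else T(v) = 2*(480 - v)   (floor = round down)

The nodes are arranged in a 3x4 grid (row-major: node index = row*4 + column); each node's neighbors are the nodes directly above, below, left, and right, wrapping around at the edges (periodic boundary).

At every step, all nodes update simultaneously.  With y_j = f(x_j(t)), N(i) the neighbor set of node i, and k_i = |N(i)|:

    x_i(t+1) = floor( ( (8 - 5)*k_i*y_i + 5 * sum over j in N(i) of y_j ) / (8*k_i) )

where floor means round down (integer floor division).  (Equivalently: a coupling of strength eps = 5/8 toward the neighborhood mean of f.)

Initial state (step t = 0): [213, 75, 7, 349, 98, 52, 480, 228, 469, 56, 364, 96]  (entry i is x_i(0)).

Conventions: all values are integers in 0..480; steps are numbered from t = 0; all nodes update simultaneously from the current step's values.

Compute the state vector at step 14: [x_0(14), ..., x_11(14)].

Answer: [286, 235, 286, 313, 286, 235, 286, 313, 286, 235, 286, 313]

Derivation:
t=0: [213, 75, 7, 349, 98, 52, 480, 228, 469, 56, 364, 96]
t=1: [138, 208, 164, 122, 187, 245, 145, 152, 195, 214, 178, 179]
t=2: [341, 139, 342, 387, 374, 158, 351, 405, 377, 159, 363, 425]
t=3: [150, 301, 148, 116, 159, 310, 155, 120, 161, 312, 157, 123]
t=4: [343, 181, 340, 361, 348, 186, 344, 366, 350, 187, 346, 368]
t=5: [156, 340, 155, 106, 158, 342, 157, 107, 158, 343, 157, 107]
t=6: [346, 195, 345, 351, 347, 196, 346, 352, 347, 196, 346, 352]
t=7: [159, 353, 159, 103, 159, 354, 159, 103, 159, 354, 159, 103]
t=8: [349, 200, 349, 349, 349, 200, 349, 349, 349, 200, 349, 349]
t=9: [161, 359, 161, 103, 161, 359, 161, 103, 161, 359, 161, 103]
t=10: [351, 202, 351, 350, 351, 202, 351, 350, 351, 202, 351, 350]
t=11: [162, 361, 162, 103, 162, 361, 162, 103, 162, 361, 162, 103]
t=12: [352, 203, 352, 350, 352, 203, 352, 350, 352, 203, 352, 350]
t=13: [87, 32, 87, 103, 87, 32, 87, 103, 87, 32, 87, 103]
t=14: [286, 235, 286, 313, 286, 235, 286, 313, 286, 235, 286, 313]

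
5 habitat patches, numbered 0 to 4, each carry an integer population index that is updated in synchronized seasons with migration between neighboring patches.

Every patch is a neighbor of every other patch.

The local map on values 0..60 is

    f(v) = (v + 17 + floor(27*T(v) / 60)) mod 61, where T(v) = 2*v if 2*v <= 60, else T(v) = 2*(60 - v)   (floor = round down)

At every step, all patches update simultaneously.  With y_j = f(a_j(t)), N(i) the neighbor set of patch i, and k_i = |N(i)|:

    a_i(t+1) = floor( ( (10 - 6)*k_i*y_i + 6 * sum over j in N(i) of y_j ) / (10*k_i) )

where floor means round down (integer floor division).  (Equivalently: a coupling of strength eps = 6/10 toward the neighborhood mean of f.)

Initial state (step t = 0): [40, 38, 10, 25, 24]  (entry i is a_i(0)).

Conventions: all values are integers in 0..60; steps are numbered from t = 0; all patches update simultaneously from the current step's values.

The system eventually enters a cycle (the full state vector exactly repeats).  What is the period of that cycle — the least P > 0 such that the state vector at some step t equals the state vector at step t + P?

Simulating step by step:
t=0: [40, 38, 10, 25, 24]
t=1: [13, 13, 19, 10, 10]
t=2: [41, 41, 44, 40, 40]
t=3: [14, 14, 14, 14, 14]
t=4: [43, 43, 43, 43, 43]
t=5: [14, 14, 14, 14, 14]

Answer: 2
Key observation: The state at step 3, [14, 14, 14, 14, 14], reappears at step 5 — and no state repeats earlier — so the cycle the system enters has period 2.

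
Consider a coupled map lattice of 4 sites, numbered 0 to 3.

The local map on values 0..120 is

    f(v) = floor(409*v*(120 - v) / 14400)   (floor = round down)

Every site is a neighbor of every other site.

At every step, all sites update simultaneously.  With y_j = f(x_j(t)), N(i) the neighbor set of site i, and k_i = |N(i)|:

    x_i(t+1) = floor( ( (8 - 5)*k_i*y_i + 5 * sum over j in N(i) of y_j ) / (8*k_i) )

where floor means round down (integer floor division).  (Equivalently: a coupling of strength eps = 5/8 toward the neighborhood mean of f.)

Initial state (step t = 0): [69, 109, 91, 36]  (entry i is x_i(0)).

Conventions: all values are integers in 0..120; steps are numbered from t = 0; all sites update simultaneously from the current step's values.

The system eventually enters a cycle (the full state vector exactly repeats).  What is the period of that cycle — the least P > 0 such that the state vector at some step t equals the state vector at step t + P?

Simulating step by step:
t=0: [69, 109, 91, 36]
t=1: [77, 66, 73, 75]
t=2: [96, 97, 96, 96]
t=3: [64, 64, 64, 64]
t=4: [101, 101, 101, 101]
t=5: [54, 54, 54, 54]
t=6: [101, 101, 101, 101]

Answer: 2
Key observation: The state at step 4, [101, 101, 101, 101], reappears at step 6 — and no state repeats earlier — so the cycle the system enters has period 2.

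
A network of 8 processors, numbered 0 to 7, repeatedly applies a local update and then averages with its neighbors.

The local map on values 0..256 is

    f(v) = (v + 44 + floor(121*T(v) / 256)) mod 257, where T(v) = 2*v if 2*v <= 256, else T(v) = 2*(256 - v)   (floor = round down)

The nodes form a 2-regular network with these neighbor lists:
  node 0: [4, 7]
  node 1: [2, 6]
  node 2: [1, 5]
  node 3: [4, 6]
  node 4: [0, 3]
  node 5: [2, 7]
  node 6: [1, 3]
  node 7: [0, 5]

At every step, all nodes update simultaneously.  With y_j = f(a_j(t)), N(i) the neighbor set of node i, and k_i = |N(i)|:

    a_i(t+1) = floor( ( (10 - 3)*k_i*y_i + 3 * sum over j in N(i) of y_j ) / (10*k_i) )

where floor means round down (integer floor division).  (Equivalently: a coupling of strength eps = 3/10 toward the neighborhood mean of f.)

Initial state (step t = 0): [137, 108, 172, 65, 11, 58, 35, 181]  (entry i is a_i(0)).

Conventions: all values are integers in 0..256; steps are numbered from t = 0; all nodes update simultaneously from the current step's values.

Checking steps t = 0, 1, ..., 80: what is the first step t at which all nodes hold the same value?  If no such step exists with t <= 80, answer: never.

Simulating step by step:
t=0: [137, 108, 172, 65, 11, 58, 35, 181]  (not all equal)
t=1: [40, 200, 88, 145, 76, 120, 142, 55]  (not all equal)
t=2: [135, 64, 159, 59, 157, 68, 36, 126]  (not all equal)
t=3: [35, 140, 77, 133, 55, 133, 128, 54]  (not all equal)
t=4: [123, 59, 145, 53, 127, 76, 36, 126]  (not all equal)
t=5: [28, 133, 77, 125, 49, 143, 125, 54]  (not all equal)
t=6: [111, 58, 145, 46, 116, 76, 30, 124]  (not all equal)
t=7: [7, 129, 77, 110, 28, 143, 114, 48]  (not all equal)
t=8: [75, 55, 145, 15, 77, 74, 11, 109]  (not all equal)
t=9: [199, 120, 75, 89, 174, 174, 78, 235]  (not all equal)
t=10: [39, 71, 141, 186, 65, 61, 172, 40]  (not all equal)
t=11: [126, 138, 76, 58, 142, 136, 59, 126]  (not all equal)
t=12: [32, 77, 144, 138, 53, 58, 139, 32]  (not all equal)
t=13: [112, 145, 77, 52, 124, 130, 59, 113]  (not all equal)
t=14: [7, 77, 145, 129, 41, 55, 137, 10]  (not all equal)
t=15: [67, 145, 76, 49, 100, 119, 59, 75]  (not all equal)
t=16: [185, 77, 141, 156, 213, 69, 136, 161]  (not all equal)
t=17: [38, 145, 80, 37, 39, 135, 59, 58]  (not all equal)
t=18: [123, 78, 150, 122, 118, 78, 133, 132]  (not all equal)
t=19: [26, 147, 84, 24, 18, 147, 58, 58]  (not all equal)
t=20: [101, 80, 156, 98, 82, 80, 128, 128]  (not all equal)
t=21: [203, 150, 85, 199, 213, 150, 90, 91]  (not all equal)
t=22: [67, 90, 157, 66, 39, 90, 164, 166]  (not all equal)
t=23: [145, 164, 91, 143, 135, 164, 84, 85]  (not all equal)
t=24: [61, 90, 165, 61, 36, 90, 155, 157]  (not all equal)
t=25: [136, 164, 92, 136, 128, 164, 83, 83]  (not all equal)
t=26: [61, 89, 166, 61, 36, 89, 154, 154]  (not all equal)
t=27: [136, 163, 91, 136, 128, 163, 82, 82]  (not all equal)
t=28: [61, 89, 165, 61, 36, 89, 153, 153]  (not all equal)
t=29: [136, 163, 91, 136, 128, 163, 82, 82]  (not all equal)

Answer: never
Key observation: The state at step 27 reappears at step 29 — the system is in a cycle of period 2 from step 27 on.  No step 0..29 is synchronized, and the cycle repeats forever, so no step up to 80 (or ever) has all nodes equal.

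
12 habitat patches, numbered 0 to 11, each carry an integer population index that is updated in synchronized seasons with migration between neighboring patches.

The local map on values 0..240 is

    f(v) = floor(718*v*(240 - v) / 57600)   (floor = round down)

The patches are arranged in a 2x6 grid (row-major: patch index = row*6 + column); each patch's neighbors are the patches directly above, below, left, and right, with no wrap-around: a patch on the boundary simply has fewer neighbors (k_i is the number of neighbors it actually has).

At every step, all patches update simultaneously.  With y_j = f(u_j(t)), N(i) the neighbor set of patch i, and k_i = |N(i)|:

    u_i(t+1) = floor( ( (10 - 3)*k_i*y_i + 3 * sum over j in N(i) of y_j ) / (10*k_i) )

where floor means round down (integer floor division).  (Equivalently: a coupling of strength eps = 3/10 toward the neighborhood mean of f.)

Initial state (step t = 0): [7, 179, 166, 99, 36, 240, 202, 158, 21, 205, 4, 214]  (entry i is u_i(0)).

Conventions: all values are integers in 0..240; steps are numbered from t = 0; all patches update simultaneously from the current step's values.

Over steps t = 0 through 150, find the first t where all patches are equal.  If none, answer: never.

Simulating step by step:
t=0: [7, 179, 166, 99, 36, 240, 202, 158, 21, 205, 4, 214]  (not all equal)
t=1: [48, 128, 143, 155, 82, 24, 93, 141, 80, 86, 32, 49]  (not all equal)
t=2: [132, 170, 170, 164, 143, 86, 162, 172, 162, 156, 101, 103]  (not all equal)
t=3: [169, 150, 149, 156, 169, 167, 158, 147, 155, 162, 173, 173]  (not all equal)
t=4: [153, 166, 167, 161, 150, 149, 160, 168, 164, 157, 145, 145]  (not all equal)
t=5: [162, 153, 152, 158, 167, 169, 158, 151, 154, 161, 169, 170]  (not all equal)
t=6: [158, 164, 165, 160, 151, 149, 161, 166, 164, 158, 150, 148]  (not all equal)
t=7: [159, 155, 154, 159, 166, 168, 157, 153, 155, 160, 167, 168]  (not all equal)
t=8: [160, 163, 164, 159, 153, 150, 162, 164, 163, 158, 151, 150]  (not all equal)
t=9: [158, 156, 155, 160, 165, 167, 157, 155, 156, 161, 166, 167]  (not all equal)
t=10: [161, 163, 163, 158, 154, 151, 162, 163, 162, 158, 153, 151]  (not all equal)
t=11: [157, 156, 156, 160, 164, 166, 157, 156, 157, 161, 164, 166]  (not all equal)
t=12: [162, 162, 162, 158, 155, 153, 162, 162, 161, 158, 155, 153]  (not all equal)
t=13: [157, 157, 157, 160, 163, 164, 157, 157, 158, 161, 163, 164]  (not all equal)
t=14: [162, 162, 161, 158, 156, 155, 162, 161, 160, 158, 156, 155]  (not all equal)
t=15: [157, 157, 158, 160, 162, 163, 157, 157, 159, 161, 162, 163]  (not all equal)
t=16: [162, 161, 160, 158, 157, 156, 162, 161, 160, 158, 157, 156]  (not all equal)
t=17: [157, 158, 159, 160, 162, 162, 157, 158, 159, 160, 162, 162]  (not all equal)
t=18: [161, 161, 160, 158, 157, 157, 161, 161, 160, 158, 157, 157]  (not all equal)
t=19: [158, 158, 159, 160, 161, 162, 158, 158, 159, 160, 161, 162]  (not all equal)
t=20: [161, 160, 160, 159, 158, 157, 161, 160, 160, 159, 158, 157]  (not all equal)
t=21: [158, 158, 159, 160, 161, 161, 158, 158, 159, 160, 161, 161]  (not all equal)
t=22: [161, 160, 160, 159, 158, 158, 161, 160, 160, 159, 158, 158]  (not all equal)
t=23: [158, 158, 159, 160, 160, 161, 158, 158, 159, 160, 160, 161]  (not all equal)
t=24: [161, 160, 160, 159, 158, 158, 161, 160, 160, 159, 158, 158]  (not all equal)

Answer: never
Key observation: The state at step 22 reappears at step 24 — the system is in a cycle of period 2 from step 22 on.  No step 0..24 is synchronized, and the cycle repeats forever, so no step up to 150 (or ever) has all patches equal.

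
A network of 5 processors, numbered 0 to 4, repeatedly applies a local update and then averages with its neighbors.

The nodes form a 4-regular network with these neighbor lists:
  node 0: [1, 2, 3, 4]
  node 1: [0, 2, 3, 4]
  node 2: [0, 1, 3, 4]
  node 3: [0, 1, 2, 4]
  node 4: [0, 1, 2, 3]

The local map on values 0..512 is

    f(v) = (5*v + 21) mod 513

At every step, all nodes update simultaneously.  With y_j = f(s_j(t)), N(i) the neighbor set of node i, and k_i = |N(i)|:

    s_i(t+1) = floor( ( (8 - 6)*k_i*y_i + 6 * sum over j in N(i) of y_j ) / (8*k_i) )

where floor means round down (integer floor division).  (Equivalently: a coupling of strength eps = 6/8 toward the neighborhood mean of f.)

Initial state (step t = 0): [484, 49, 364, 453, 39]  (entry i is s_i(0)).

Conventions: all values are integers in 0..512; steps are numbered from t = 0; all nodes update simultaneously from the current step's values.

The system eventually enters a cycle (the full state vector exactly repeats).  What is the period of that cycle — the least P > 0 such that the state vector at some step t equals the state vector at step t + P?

Simulating step by step:
t=0: [484, 49, 364, 453, 39]
t=1: [288, 280, 282, 278, 277]
t=2: [402, 399, 400, 399, 398]
t=3: [480, 479, 480, 479, 479]
t=4: [366, 365, 366, 365, 365]
t=5: [309, 308, 309, 308, 308]
t=6: [24, 23, 24, 23, 23]
t=7: [138, 137, 138, 137, 137]
t=8: [195, 194, 195, 194, 194]
t=9: [480, 479, 480, 479, 479]

Answer: 6
Key observation: The state at step 3, [480, 479, 480, 479, 479], reappears at step 9 — and no state repeats earlier — so the cycle the system enters has period 6.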